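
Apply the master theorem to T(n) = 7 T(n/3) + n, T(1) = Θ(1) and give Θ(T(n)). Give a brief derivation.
T(n) = Θ(n^(log_3 7))

Master theorem: compare f(n) = n to n^(log_3 7) where log_3 7 ≈ 1.771. Since 1 < log_3 7, we have f(n) = O(n^(log_3 7 − ε)) for some ε > 0 — Case 1. Hence T(n) = Θ(n^(log_3 7)).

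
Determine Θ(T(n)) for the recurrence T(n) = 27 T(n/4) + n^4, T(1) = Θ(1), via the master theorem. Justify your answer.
T(n) = Θ(n^4)

log_4 27 ≈ 2.377. f(n) = n^4 dominates n^(log_4 27) since 4 > 2.377, and the regularity condition a·f(n/b) = 27·(n/4)^4 = (27/256)·n^4 ≤ c·f(n) holds with c = 27/256 ≈ 0.105 < 1. So this is Case 3: T(n) = Θ(f(n)) = Θ(n^4).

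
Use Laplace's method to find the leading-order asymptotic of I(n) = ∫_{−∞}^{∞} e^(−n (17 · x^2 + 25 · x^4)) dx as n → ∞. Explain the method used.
I(n) ~ sqrt(π/(17n))

φ(x) = 17 · x^2 + 25 · x^4 has its unique global minimum at x* = 0 (since φ'(x) = 34x + 100x^3 = 0 only at x = 0 for real x with both coefficients positive, and φ → ∞ as |x| → ∞). At x* = 0, φ(0) = 0 and φ''(0) = 34. Laplace's method then gives
  I(n) ~ sqrt(2π / (n · φ''(0))) · e^(−n φ(0)) = sqrt(2π / (34n)) = sqrt(π/(17n)).
The 25 · x^4 term contributes only at subleading order (an O(1/n) relative correction).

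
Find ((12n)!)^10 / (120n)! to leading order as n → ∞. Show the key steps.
((12n)!)^10/(120n)! ~ ((2π·12n)^(9/2) / sqrt(10)) · 10^(−10·12n)  →  0

Write N = 12n. Stirling: N! ~ sqrt(2π N)(N/e)^N and (10N)! ~ sqrt(2π·10N)·(10N/e)^(10N).
  (N!)^10/(10N)! ~ (2π N)^(10/2) (N/e)^(10N) / [sqrt(2π·10N) (10N/e)^(10N)]
     = (2π N)^(10/2) / sqrt(2π·10N) · (N/(10N))^(10N)
     = (2π N)^((10−1)/2) / sqrt(10) · 10^(−10N).
Since 10^10 > 1, the factor 10^(−10N) decays exponentially, so the ratio → 0. Substituting N = 12n gives the stated form.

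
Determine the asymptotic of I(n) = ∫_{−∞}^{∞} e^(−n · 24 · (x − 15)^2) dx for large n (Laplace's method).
I(n) = sqrt(π/(24n))

Here φ(x) = 24 · (x − 15)^2 has its unique minimum at x* = 15 with φ(x*) = 0 and φ''(x*) = 48. Laplace's method gives
  I(n) ~ e^(−n φ(x*)) · sqrt(2π / (n · φ''(x*))) = sqrt(2π / (48n)) = sqrt(π/(24n)).
This is exact: substituting u = (x − 15)·sqrt(24n) gives I(n) = (1/sqrt(24n)) ∫_{−∞}^{∞} e^(−u^2) du = sqrt(π/(24n)).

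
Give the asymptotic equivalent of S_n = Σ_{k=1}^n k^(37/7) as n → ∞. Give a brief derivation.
S_n ~ (7/44) · n^(44/7)

Integral comparison: Σ_{k=1}^n k^(37/7) = ∫_0^n x^(37/7) dx + O(n^(37/7)). The integral is n^(1 + 37/7) / (1 + 37/7) = n^((37+7)/7) / ((37+7)/7) = (7/44) · n^(44/7).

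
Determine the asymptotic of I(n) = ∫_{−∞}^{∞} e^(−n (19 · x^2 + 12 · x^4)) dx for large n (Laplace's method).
I(n) ~ sqrt(π/(19n))

φ(x) = 19 · x^2 + 12 · x^4 has its unique global minimum at x* = 0 (since φ'(x) = 38x + 48x^3 = 0 only at x = 0 for real x with both coefficients positive, and φ → ∞ as |x| → ∞). At x* = 0, φ(0) = 0 and φ''(0) = 38. Laplace's method then gives
  I(n) ~ sqrt(2π / (n · φ''(0))) · e^(−n φ(0)) = sqrt(2π / (38n)) = sqrt(π/(19n)).
The 12 · x^4 term contributes only at subleading order (an O(1/n) relative correction).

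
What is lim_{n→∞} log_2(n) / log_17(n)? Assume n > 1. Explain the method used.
lim = ln(17) / ln(2) = log_2(17)

Change of base: log_2(n) = ln n / ln 2 and log_17(n) = ln n / ln 17. The ratio is (ln n / ln 2) · (ln 17 / ln n) = ln 17 / ln 2, a constant independent of n. So the limit is ln 17 / ln 2 = log_2(17).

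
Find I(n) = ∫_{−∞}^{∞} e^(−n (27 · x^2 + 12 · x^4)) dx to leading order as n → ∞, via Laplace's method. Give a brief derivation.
I(n) ~ sqrt(π/(27n))

φ(x) = 27 · x^2 + 12 · x^4 has its unique global minimum at x* = 0 (since φ'(x) = 54x + 48x^3 = 0 only at x = 0 for real x with both coefficients positive, and φ → ∞ as |x| → ∞). At x* = 0, φ(0) = 0 and φ''(0) = 54. Laplace's method then gives
  I(n) ~ sqrt(2π / (n · φ''(0))) · e^(−n φ(0)) = sqrt(2π / (54n)) = sqrt(π/(27n)).
The 12 · x^4 term contributes only at subleading order (an O(1/n) relative correction).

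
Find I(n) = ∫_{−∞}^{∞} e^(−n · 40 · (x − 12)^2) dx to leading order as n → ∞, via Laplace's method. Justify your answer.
I(n) = sqrt(π/(40n))

Here φ(x) = 40 · (x − 12)^2 has its unique minimum at x* = 12 with φ(x*) = 0 and φ''(x*) = 80. Laplace's method gives
  I(n) ~ e^(−n φ(x*)) · sqrt(2π / (n · φ''(x*))) = sqrt(2π / (80n)) = sqrt(π/(40n)).
This is exact: substituting u = (x − 12)·sqrt(40n) gives I(n) = (1/sqrt(40n)) ∫_{−∞}^{∞} e^(−u^2) du = sqrt(π/(40n)).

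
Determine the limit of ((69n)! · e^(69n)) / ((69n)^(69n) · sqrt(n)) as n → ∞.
lim = sqrt(2π·69)

Stirling: (69n)! ~ sqrt(2π·69n) · (69n/e)^(69n). Hence
  (69n)! · e^(69n) / (69n)^(69n) ~ sqrt(2π·69n).
Dividing by sqrt(n): sqrt(2π·69n) / sqrt(n) = sqrt(2π·69) · n^((1−1)/2), so the limit is sqrt(2π·69).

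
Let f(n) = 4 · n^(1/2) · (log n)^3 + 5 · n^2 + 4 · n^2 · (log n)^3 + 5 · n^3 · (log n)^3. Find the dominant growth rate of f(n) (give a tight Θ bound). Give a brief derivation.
f(n) ∈ Θ(n^3 · (log n)^3)

Compare the terms by growth order. For large n, n^a · (log n)^b dominates n^a' · (log n)^b' iff a > a', or (a = a' and b > b'). Ranking the 4 terms shows the dominant one is 5 · n^3 · (log n)^3. Hence f(n) ∈ Θ(n^3 · (log n)^3).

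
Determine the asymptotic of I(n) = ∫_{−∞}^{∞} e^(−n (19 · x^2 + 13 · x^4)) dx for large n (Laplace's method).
I(n) ~ sqrt(π/(19n))

φ(x) = 19 · x^2 + 13 · x^4 has its unique global minimum at x* = 0 (since φ'(x) = 38x + 52x^3 = 0 only at x = 0 for real x with both coefficients positive, and φ → ∞ as |x| → ∞). At x* = 0, φ(0) = 0 and φ''(0) = 38. Laplace's method then gives
  I(n) ~ sqrt(2π / (n · φ''(0))) · e^(−n φ(0)) = sqrt(2π / (38n)) = sqrt(π/(19n)).
The 13 · x^4 term contributes only at subleading order (an O(1/n) relative correction).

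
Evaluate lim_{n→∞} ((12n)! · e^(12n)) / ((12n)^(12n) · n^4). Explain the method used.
lim = 0

Stirling: (12n)! ~ sqrt(2π·12n) · (12n/e)^(12n). Hence
  (12n)! · e^(12n) / (12n)^(12n) ~ sqrt(2π·12n).
Dividing by n^4: sqrt(2π·12n) / n^4 = sqrt(2π·12) · n^((1−8)/2), so the expression behaves like sqrt(2π·12) · n^((1−8)/2) → 0.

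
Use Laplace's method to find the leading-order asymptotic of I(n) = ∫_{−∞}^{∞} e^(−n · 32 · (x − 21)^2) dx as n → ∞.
I(n) = sqrt(π/(32n))

Here φ(x) = 32 · (x − 21)^2 has its unique minimum at x* = 21 with φ(x*) = 0 and φ''(x*) = 64. Laplace's method gives
  I(n) ~ e^(−n φ(x*)) · sqrt(2π / (n · φ''(x*))) = sqrt(2π / (64n)) = sqrt(π/(32n)).
This is exact: substituting u = (x − 21)·sqrt(32n) gives I(n) = (1/sqrt(32n)) ∫_{−∞}^{∞} e^(−u^2) du = sqrt(π/(32n)).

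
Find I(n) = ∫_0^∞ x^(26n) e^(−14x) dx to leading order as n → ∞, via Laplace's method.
I(n) ~ (sqrt(2π·26n) / 14) · (26n/(14e))^(26n)

Write the integrand as exp(26n ln x − 14x) and set f(x) = 26n ln x − 14x. Then f'(x) = 26n/x − 14 = 0 at x* = 26n/14, and f''(x*) = −26n/x*^2 = −14^2/(26n). Laplace's method (interior maximum) gives
  I(n) ~ e^(f(x*)) · sqrt(2π / |f''(x*)|)
        = exp(26n ln(26n/14) − 26n) · sqrt(2π · 26n / 14^2)
        = (26n/14)^(26n) e^(−26n) · sqrt(2π·26n) / 14
        = (sqrt(2π·26n) / 14) · (26n/(14e))^(26n).
This matches Γ(26n+1)/14^(26n+1) with Stirling applied to Γ.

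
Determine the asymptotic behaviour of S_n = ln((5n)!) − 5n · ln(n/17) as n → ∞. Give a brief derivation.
S_n ~ 5n · (ln 85 − 1) + O(ln n)

Stirling: ln((5n)!) = 5n ln(5n) − 5n + O(ln n).
  S_n = 5n ln(5n) − 5n − 5n ln(n/17) + O(ln n)
      = 5n ln(5n) − 5n ln n + 5n ln 17 − 5n + O(ln n)
      = 5n ln 5 + 5n ln 17 − 5n + O(ln n)
      = 5n (ln 85 − 1) + O(ln n).
Numerically ln(85) − 1 ≈ 3.4427.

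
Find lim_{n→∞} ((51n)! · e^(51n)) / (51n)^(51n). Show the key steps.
lim = ∞

Stirling: (51n)! ~ sqrt(2π·51n) · (51n/e)^(51n). Hence
  (51n)! · e^(51n) / (51n)^(51n) ~ sqrt(2π·51n) = sqrt(2π·51) · sqrt(n) → ∞.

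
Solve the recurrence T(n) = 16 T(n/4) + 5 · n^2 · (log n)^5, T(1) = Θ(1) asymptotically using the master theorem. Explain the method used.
T(n) = Θ(n^2 · (log n)^6)

Here log_4 16 = 2 and f(n) = 5 · n^2 · (log n)^5 = Θ(n^(log_4 16) · (log n)^5). This is the extended Case 2 of the master theorem (f matches the critical exponent up to log factors), giving T(n) = Θ(n^(log_4 16) · (log n)^(5+1)) = Θ(n^2 · (log n)^6).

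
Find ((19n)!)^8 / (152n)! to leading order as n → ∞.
((19n)!)^8/(152n)! ~ ((2π·19n)^(7/2) / sqrt(8)) · 8^(−8·19n)  →  0

Write N = 19n. Stirling: N! ~ sqrt(2π N)(N/e)^N and (8N)! ~ sqrt(2π·8N)·(8N/e)^(8N).
  (N!)^8/(8N)! ~ (2π N)^(8/2) (N/e)^(8N) / [sqrt(2π·8N) (8N/e)^(8N)]
     = (2π N)^(8/2) / sqrt(2π·8N) · (N/(8N))^(8N)
     = (2π N)^((8−1)/2) / sqrt(8) · 8^(−8N).
Since 8^8 > 1, the factor 8^(−8N) decays exponentially, so the ratio → 0. Substituting N = 19n gives the stated form.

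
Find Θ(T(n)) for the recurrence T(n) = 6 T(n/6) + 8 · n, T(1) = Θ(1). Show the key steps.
T(n) = Θ(n log n)

log_6 6 = 1, and f(n) = 8 · n = Θ(n^(log_6 6)). This is Case 2 of the master theorem: T(n) = Θ(f(n) · log n) = Θ(n log n).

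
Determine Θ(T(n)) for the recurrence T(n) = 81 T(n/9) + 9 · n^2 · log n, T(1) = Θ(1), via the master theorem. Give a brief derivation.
T(n) = Θ(n^2 · (log n)^2)

Here log_9 81 = 2 and f(n) = 9 · n^2 · log n = Θ(n^(log_9 81) · (log n)^1). This is the extended Case 2 of the master theorem (f matches the critical exponent up to log factors), giving T(n) = Θ(n^(log_9 81) · (log n)^(1+1)) = Θ(n^2 · (log n)^2).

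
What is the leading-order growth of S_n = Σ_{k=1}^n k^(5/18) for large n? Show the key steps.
S_n ~ (18/23) · n^(23/18)

Integral comparison: Σ_{k=1}^n k^(5/18) = ∫_0^n x^(5/18) dx + O(n^(5/18)). The integral is n^(1 + 5/18) / (1 + 5/18) = n^((5+18)/18) / ((5+18)/18) = (18/23) · n^(23/18).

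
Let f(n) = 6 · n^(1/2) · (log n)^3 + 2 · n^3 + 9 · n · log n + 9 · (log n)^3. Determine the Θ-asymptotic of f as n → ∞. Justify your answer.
f(n) ∈ Θ(n^3)

Compare the terms by growth order. For large n, n^a · (log n)^b dominates n^a' · (log n)^b' iff a > a', or (a = a' and b > b'). Ranking the 4 terms shows the dominant one is 2 · n^3. Hence f(n) ∈ Θ(n^3).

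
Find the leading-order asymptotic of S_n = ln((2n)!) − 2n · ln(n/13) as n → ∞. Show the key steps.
S_n ~ 2n · (ln 26 − 1) + O(ln n)

Stirling: ln((2n)!) = 2n ln(2n) − 2n + O(ln n).
  S_n = 2n ln(2n) − 2n − 2n ln(n/13) + O(ln n)
      = 2n ln(2n) − 2n ln n + 2n ln 13 − 2n + O(ln n)
      = 2n ln 2 + 2n ln 13 − 2n + O(ln n)
      = 2n (ln 26 − 1) + O(ln n).
Numerically ln(26) − 1 ≈ 2.2581.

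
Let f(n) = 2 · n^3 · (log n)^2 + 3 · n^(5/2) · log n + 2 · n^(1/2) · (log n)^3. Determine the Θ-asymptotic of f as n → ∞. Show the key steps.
f(n) ∈ Θ(n^3 · (log n)^2)

Compare the terms by growth order. For large n, n^a · (log n)^b dominates n^a' · (log n)^b' iff a > a', or (a = a' and b > b'). Ranking the 3 terms shows the dominant one is 2 · n^3 · (log n)^2. Hence f(n) ∈ Θ(n^3 · (log n)^2).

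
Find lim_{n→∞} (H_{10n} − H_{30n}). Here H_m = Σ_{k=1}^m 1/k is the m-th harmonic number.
lim = ln(10/30) = −ln 3

Euler-Maclaurin gives H_m = ln m + γ + 1/(2m) + O(1/m^2). The γ and O(1/m) terms cancel in the difference:
  H_{10n} − H_{30n} = ln(10n) − ln(30n) + O(1/n) = ln(10/30) + O(1/n).
Hence the limit is ln(10/30) = −ln 3.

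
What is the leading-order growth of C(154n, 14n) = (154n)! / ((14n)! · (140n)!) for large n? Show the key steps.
C(154n, 14n) ~ (285311670611/10000000000)^(14n) · sqrt(11/(20π·14n))

Write N = 14n. Apply Stirling to each factorial:
  (11N)! ~ sqrt(2π·11N) · (11N/e)^(11N),
  N! ~ sqrt(2π N) · (N/e)^N,
  (10N)! ~ sqrt(2π·10N) · (10N/e)^(10N).
The exponential factors combine to (11N)^(11N) / (N^N · (10N)^(10N)) = 11^(11N)/10^(10N) = (11^11/10^10)^N = (285311670611/10000000000)^N.
The square-root prefactors combine to sqrt(2π·11N) / (sqrt(2π N)·sqrt(2π·10N)) = sqrt(11 / (2π·10·N)) = sqrt(11/(20π·14n)).
Substituting N = 14n: C(154n, 14n) ~ (285311670611/10000000000)^(14n) · sqrt(11/(20π·14n)).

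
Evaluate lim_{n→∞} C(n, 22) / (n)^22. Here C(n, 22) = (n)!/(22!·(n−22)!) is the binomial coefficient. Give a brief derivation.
lim = 1/22! = 1/1124000727777607680000

With N = n → ∞: C(N, 22) / N^22 = [N(N−1)…(N−21)] / (22! · N^22) = (1/22!) · 1 · (1 − 1/n) · … · (1 − 21/n). Each factor → 1 as N → ∞, so the limit is 1/22! = 1/1124000727777607680000.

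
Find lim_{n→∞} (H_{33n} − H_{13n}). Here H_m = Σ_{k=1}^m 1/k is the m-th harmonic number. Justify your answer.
lim = ln(33/13)

Euler-Maclaurin gives H_m = ln m + γ + 1/(2m) + O(1/m^2). The γ and O(1/m) terms cancel in the difference:
  H_{33n} − H_{13n} = ln(33n) − ln(13n) + O(1/n) = ln(33/13) + O(1/n).
Hence the limit is ln(33/13).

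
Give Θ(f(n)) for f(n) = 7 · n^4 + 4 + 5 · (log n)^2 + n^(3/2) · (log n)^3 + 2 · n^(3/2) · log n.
f(n) ∈ Θ(n^4)

Compare the terms by growth order. For large n, n^a · (log n)^b dominates n^a' · (log n)^b' iff a > a', or (a = a' and b > b'). Ranking the 5 terms shows the dominant one is 7 · n^4. Hence f(n) ∈ Θ(n^4).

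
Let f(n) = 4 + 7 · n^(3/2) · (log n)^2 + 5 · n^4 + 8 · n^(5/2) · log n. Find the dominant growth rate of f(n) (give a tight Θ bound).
f(n) ∈ Θ(n^4)

Compare the terms by growth order. For large n, n^a · (log n)^b dominates n^a' · (log n)^b' iff a > a', or (a = a' and b > b'). Ranking the 4 terms shows the dominant one is 5 · n^4. Hence f(n) ∈ Θ(n^4).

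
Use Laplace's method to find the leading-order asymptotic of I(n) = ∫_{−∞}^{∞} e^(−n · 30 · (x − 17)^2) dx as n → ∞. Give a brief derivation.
I(n) = sqrt(π/(30n))

Here φ(x) = 30 · (x − 17)^2 has its unique minimum at x* = 17 with φ(x*) = 0 and φ''(x*) = 60. Laplace's method gives
  I(n) ~ e^(−n φ(x*)) · sqrt(2π / (n · φ''(x*))) = sqrt(2π / (60n)) = sqrt(π/(30n)).
This is exact: substituting u = (x − 17)·sqrt(30n) gives I(n) = (1/sqrt(30n)) ∫_{−∞}^{∞} e^(−u^2) du = sqrt(π/(30n)).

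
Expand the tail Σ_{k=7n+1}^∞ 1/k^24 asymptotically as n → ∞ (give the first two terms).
Σ_{k>7n} 1/k^24 = 1/(23 · (7n)^23) − 1/(2 · (7n)^24) + O(1/(7n)^25)

Compare to the integral: ∫_{7n}^∞ x^(−24) dx = [−x^(−23)/23]_{7n}^∞ = 1/((24−1)·(7n)^23). The Euler-Maclaurin correction adds −f(7n)/2 = −1/(2·(7n)^24). Euler-Maclaurin then gives
  Σ_{k>7n} 1/k^24 = ∫_{7n}^∞ dx/x^24 − 1/(2·(7n)^24) + O(1/(7n)^25).
(Equivalently this is ζ(24) − Σ_{k≤7n} 1/k^24.)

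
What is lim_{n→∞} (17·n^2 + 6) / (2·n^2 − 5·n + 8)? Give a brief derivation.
lim = 17/2

For large n the leading n^2 terms dominate both numerator and denominator. Dividing top and bottom by n^2, every other term tends to 0, leaving 17/2.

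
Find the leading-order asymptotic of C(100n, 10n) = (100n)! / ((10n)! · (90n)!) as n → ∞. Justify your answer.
C(100n, 10n) ~ (10000000000/387420489)^(10n) · sqrt(5/(9π·10n))

Write N = 10n. Apply Stirling to each factorial:
  (10N)! ~ sqrt(2π·10N) · (10N/e)^(10N),
  N! ~ sqrt(2π N) · (N/e)^N,
  (9N)! ~ sqrt(2π·9N) · (9N/e)^(9N).
The exponential factors combine to (10N)^(10N) / (N^N · (9N)^(9N)) = 10^(10N)/9^(9N) = (10^10/9^9)^N = (10000000000/387420489)^N.
The square-root prefactors combine to sqrt(2π·10N) / (sqrt(2π N)·sqrt(2π·9N)) = sqrt(10 / (2π·9·N)) = sqrt(5/(9π·10n)).
Substituting N = 10n: C(100n, 10n) ~ (10000000000/387420489)^(10n) · sqrt(5/(9π·10n)).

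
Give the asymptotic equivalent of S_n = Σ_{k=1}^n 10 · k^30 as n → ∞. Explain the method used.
S_n ~ 10 · n^31 / 31

By integral comparison (Euler-Maclaurin), Σ_{k=1}^n 10 · k^30 = 10 · ∫_0^n x^30 dx + O(n^30) = 10 · n^31/31 + O(n^30). (Equivalently, Faulhaber's formula gives the same leading term.)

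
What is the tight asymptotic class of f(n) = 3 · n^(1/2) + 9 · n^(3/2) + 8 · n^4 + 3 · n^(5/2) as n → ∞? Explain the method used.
f(n) ∈ Θ(n^4)

Compare the terms by growth order. For large n, n^a · (log n)^b dominates n^a' · (log n)^b' iff a > a', or (a = a' and b > b'). Ranking the 4 terms shows the dominant one is 8 · n^4. Hence f(n) ∈ Θ(n^4).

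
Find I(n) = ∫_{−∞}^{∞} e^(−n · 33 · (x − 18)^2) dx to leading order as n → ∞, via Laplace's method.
I(n) = sqrt(π/(33n))

Here φ(x) = 33 · (x − 18)^2 has its unique minimum at x* = 18 with φ(x*) = 0 and φ''(x*) = 66. Laplace's method gives
  I(n) ~ e^(−n φ(x*)) · sqrt(2π / (n · φ''(x*))) = sqrt(2π / (66n)) = sqrt(π/(33n)).
This is exact: substituting u = (x − 18)·sqrt(33n) gives I(n) = (1/sqrt(33n)) ∫_{−∞}^{∞} e^(−u^2) du = sqrt(π/(33n)).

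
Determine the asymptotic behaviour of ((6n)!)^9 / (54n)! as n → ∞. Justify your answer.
((6n)!)^9/(54n)! ~ ((2π·6n)^(8/2) / 3) · 9^(−9·6n)  →  0

Write N = 6n. Stirling: N! ~ sqrt(2π N)(N/e)^N and (9N)! ~ sqrt(2π·9N)·(9N/e)^(9N).
  (N!)^9/(9N)! ~ (2π N)^(9/2) (N/e)^(9N) / [sqrt(2π·9N) (9N/e)^(9N)]
     = (2π N)^(9/2) / sqrt(2π·9N) · (N/(9N))^(9N)
     = (2π N)^((9−1)/2) / 3 · 9^(−9N).
Since 9^9 > 1, the factor 9^(−9N) decays exponentially, so the ratio → 0. Substituting N = 6n gives the stated form.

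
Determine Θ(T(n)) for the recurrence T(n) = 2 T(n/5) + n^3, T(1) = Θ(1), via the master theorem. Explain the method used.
T(n) = Θ(n^3)

log_5 2 ≈ 0.431. f(n) = n^3 dominates n^(log_5 2) since 3 > 0.431, and the regularity condition a·f(n/b) = 2·(n/5)^3 = (2/125)·n^3 ≤ c·f(n) holds with c = 2/125 ≈ 0.016 < 1. So this is Case 3: T(n) = Θ(f(n)) = Θ(n^3).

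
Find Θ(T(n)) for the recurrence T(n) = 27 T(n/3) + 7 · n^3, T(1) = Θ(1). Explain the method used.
T(n) = Θ(n^3 log n)

log_3 27 = 3, and f(n) = 7 · n^3 = Θ(n^(log_3 27)). This is Case 2 of the master theorem: T(n) = Θ(f(n) · log n) = Θ(n^3 log n).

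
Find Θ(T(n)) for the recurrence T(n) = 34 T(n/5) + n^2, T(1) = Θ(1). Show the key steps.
T(n) = Θ(n^(log_5 34))

Master theorem: compare f(n) = n^2 to n^(log_5 34) where log_5 34 ≈ 2.191. Since 2 < log_5 34, we have f(n) = O(n^(log_5 34 − ε)) for some ε > 0 — Case 1. Hence T(n) = Θ(n^(log_5 34)).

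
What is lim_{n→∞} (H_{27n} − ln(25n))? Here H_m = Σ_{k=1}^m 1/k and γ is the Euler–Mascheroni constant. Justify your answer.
lim = ln(27/25) + γ

By Euler-Maclaurin, H_m = ln m + γ + O(1/m). So
  H_{27n} − ln(25n) = ln(27n) + γ − ln(25n) + O(1/n)
                       = ln(27/25) + γ + O(1/n).
Hence the limit is ln(27/25) + γ.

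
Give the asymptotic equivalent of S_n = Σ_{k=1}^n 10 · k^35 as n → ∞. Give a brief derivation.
S_n ~ 5 · n^36 / 18

By integral comparison (Euler-Maclaurin), Σ_{k=1}^n 10 · k^35 = 10 · ∫_0^n x^35 dx + O(n^35) = 10 · n^36/36 = 5 · n^36 / 18 + O(n^35). (Equivalently, Faulhaber's formula gives the same leading term.)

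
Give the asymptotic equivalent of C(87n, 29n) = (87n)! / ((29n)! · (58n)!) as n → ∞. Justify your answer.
C(87n, 29n) ~ (27/4)^(29n) · sqrt(3/(4π·29n))

Write N = 29n. Apply Stirling to each factorial:
  (3N)! ~ sqrt(2π·3N) · (3N/e)^(3N),
  N! ~ sqrt(2π N) · (N/e)^N,
  (2N)! ~ sqrt(2π·2N) · (2N/e)^(2N).
The exponential factors combine to (3N)^(3N) / (N^N · (2N)^(2N)) = 3^(3N)/2^(2N) = (3^3/2^2)^N = (27/4)^N.
The square-root prefactors combine to sqrt(2π·3N) / (sqrt(2π N)·sqrt(2π·2N)) = sqrt(3 / (2π·2·N)) = sqrt(3/(4π·29n)).
Substituting N = 29n: C(87n, 29n) ~ (27/4)^(29n) · sqrt(3/(4π·29n)).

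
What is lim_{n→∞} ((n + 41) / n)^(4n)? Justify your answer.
lim = e^164

Rewrite as (1 + 41/n)^(4n). By the standard limit (1 + x/n)^n → e^x, we have (1 + 41/n)^n → e^41, and raising to the 4th power gives e^164.
More precisely, ln[(1 + 41/n)^(4n)] = 4n · ln(1 + 41/n) = 4n · (41/n + O(1/n^2)) = 164 + O(1/n) → 164.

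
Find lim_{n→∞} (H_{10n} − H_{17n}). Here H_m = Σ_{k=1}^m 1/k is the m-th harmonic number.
lim = ln(10/17)

Euler-Maclaurin gives H_m = ln m + γ + 1/(2m) + O(1/m^2). The γ and O(1/m) terms cancel in the difference:
  H_{10n} − H_{17n} = ln(10n) − ln(17n) + O(1/n) = ln(10/17) + O(1/n).
Hence the limit is ln(10/17).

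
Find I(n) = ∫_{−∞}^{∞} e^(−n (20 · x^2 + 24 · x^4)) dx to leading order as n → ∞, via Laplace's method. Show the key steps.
I(n) ~ sqrt(π/(20n))

φ(x) = 20 · x^2 + 24 · x^4 has its unique global minimum at x* = 0 (since φ'(x) = 40x + 96x^3 = 0 only at x = 0 for real x with both coefficients positive, and φ → ∞ as |x| → ∞). At x* = 0, φ(0) = 0 and φ''(0) = 40. Laplace's method then gives
  I(n) ~ sqrt(2π / (n · φ''(0))) · e^(−n φ(0)) = sqrt(2π / (40n)) = sqrt(π/(20n)).
The 24 · x^4 term contributes only at subleading order (an O(1/n) relative correction).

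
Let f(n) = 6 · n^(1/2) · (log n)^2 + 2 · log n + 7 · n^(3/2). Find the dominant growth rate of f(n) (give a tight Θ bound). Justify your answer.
f(n) ∈ Θ(n^(3/2))

Compare the terms by growth order. For large n, n^a · (log n)^b dominates n^a' · (log n)^b' iff a > a', or (a = a' and b > b'). Ranking the 3 terms shows the dominant one is 7 · n^(3/2). Hence f(n) ∈ Θ(n^(3/2)).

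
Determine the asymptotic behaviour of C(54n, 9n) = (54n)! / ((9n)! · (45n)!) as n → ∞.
C(54n, 9n) ~ (46656/3125)^(9n) · sqrt(3/(5π·9n))

Write N = 9n. Apply Stirling to each factorial:
  (6N)! ~ sqrt(2π·6N) · (6N/e)^(6N),
  N! ~ sqrt(2π N) · (N/e)^N,
  (5N)! ~ sqrt(2π·5N) · (5N/e)^(5N).
The exponential factors combine to (6N)^(6N) / (N^N · (5N)^(5N)) = 6^(6N)/5^(5N) = (6^6/5^5)^N = (46656/3125)^N.
The square-root prefactors combine to sqrt(2π·6N) / (sqrt(2π N)·sqrt(2π·5N)) = sqrt(6 / (2π·5·N)) = sqrt(3/(5π·9n)).
Substituting N = 9n: C(54n, 9n) ~ (46656/3125)^(9n) · sqrt(3/(5π·9n)).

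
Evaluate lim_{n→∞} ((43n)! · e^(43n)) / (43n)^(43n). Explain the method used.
lim = ∞

Stirling: (43n)! ~ sqrt(2π·43n) · (43n/e)^(43n). Hence
  (43n)! · e^(43n) / (43n)^(43n) ~ sqrt(2π·43n) = sqrt(2π·43) · sqrt(n) → ∞.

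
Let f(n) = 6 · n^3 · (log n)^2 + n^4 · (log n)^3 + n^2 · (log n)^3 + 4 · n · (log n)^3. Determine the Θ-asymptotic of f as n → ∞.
f(n) ∈ Θ(n^4 · (log n)^3)

Compare the terms by growth order. For large n, n^a · (log n)^b dominates n^a' · (log n)^b' iff a > a', or (a = a' and b > b'). Ranking the 4 terms shows the dominant one is n^4 · (log n)^3. Hence f(n) ∈ Θ(n^4 · (log n)^3).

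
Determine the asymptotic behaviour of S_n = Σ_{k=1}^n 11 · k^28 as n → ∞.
S_n ~ 11 · n^29 / 29

By integral comparison (Euler-Maclaurin), Σ_{k=1}^n 11 · k^28 = 11 · ∫_0^n x^28 dx + O(n^28) = 11 · n^29/29 + O(n^28). (Equivalently, Faulhaber's formula gives the same leading term.)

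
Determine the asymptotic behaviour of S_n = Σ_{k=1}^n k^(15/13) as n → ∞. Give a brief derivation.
S_n ~ (13/28) · n^(28/13)

Integral comparison: Σ_{k=1}^n k^(15/13) = ∫_0^n x^(15/13) dx + O(n^(15/13)). The integral is n^(1 + 15/13) / (1 + 15/13) = n^((15+13)/13) / ((15+13)/13) = (13/28) · n^(28/13).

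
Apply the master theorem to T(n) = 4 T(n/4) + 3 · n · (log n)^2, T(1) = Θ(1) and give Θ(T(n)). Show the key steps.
T(n) = Θ(n · (log n)^3)

Here log_4 4 = 1 and f(n) = 3 · n · (log n)^2 = Θ(n^(log_4 4) · (log n)^2). This is the extended Case 2 of the master theorem (f matches the critical exponent up to log factors), giving T(n) = Θ(n^(log_4 4) · (log n)^(2+1)) = Θ(n · (log n)^3).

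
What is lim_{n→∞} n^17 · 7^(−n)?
lim = 0

Exponentials with base > 1 dominate every fixed polynomial: for any fixed c, n^c / 7^n → 0 as n → ∞ (e.g. by the ratio test, or by writing 7^n = e^(n ln 7) and noting e^(n ln 7) / n^c → ∞). Hence n^17 · 7^(−n) = n^17 / 7^n → 0.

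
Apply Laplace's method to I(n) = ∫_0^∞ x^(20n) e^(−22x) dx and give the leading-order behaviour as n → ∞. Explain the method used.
I(n) ~ (sqrt(2π·20n) / 22) · (20n/(22e))^(20n)

Write the integrand as exp(20n ln x − 22x) and set f(x) = 20n ln x − 22x. Then f'(x) = 20n/x − 22 = 0 at x* = 20n/22, and f''(x*) = −20n/x*^2 = −22^2/(20n). Laplace's method (interior maximum) gives
  I(n) ~ e^(f(x*)) · sqrt(2π / |f''(x*)|)
        = exp(20n ln(20n/22) − 20n) · sqrt(2π · 20n / 22^2)
        = (20n/22)^(20n) e^(−20n) · sqrt(2π·20n) / 22
        = (sqrt(2π·20n) / 22) · (20n/(22e))^(20n).
This matches Γ(20n+1)/22^(20n+1) with Stirling applied to Γ.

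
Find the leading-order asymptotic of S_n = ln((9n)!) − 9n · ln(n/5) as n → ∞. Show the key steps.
S_n ~ 9n · (ln 45 − 1) + O(ln n)

Stirling: ln((9n)!) = 9n ln(9n) − 9n + O(ln n).
  S_n = 9n ln(9n) − 9n − 9n ln(n/5) + O(ln n)
      = 9n ln(9n) − 9n ln n + 9n ln 5 − 9n + O(ln n)
      = 9n ln 9 + 9n ln 5 − 9n + O(ln n)
      = 9n (ln 45 − 1) + O(ln n).
Numerically ln(45) − 1 ≈ 2.8067.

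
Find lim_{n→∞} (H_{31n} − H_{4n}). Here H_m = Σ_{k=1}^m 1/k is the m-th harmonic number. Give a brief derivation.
lim = ln(31/4)

Euler-Maclaurin gives H_m = ln m + γ + 1/(2m) + O(1/m^2). The γ and O(1/m) terms cancel in the difference:
  H_{31n} − H_{4n} = ln(31n) − ln(4n) + O(1/n) = ln(31/4) + O(1/n).
Hence the limit is ln(31/4).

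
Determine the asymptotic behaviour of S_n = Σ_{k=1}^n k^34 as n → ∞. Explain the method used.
S_n ~ n^35 / 35

By integral comparison (Euler-Maclaurin), Σ_{k=1}^n k^34 = ∫_0^n x^34 dx + O(n^34) = n^35/35 + O(n^34). (Equivalently, Faulhaber's formula gives the same leading term.)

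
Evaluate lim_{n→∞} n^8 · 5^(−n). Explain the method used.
lim = 0

Exponentials with base > 1 dominate every fixed polynomial: for any fixed c, n^c / 5^n → 0 as n → ∞ (e.g. by the ratio test, or by writing 5^n = e^(n ln 5) and noting e^(n ln 5) / n^c → ∞). Hence n^8 · 5^(−n) = n^8 / 5^n → 0.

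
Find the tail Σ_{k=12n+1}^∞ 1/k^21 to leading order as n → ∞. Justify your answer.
Σ_{k>12n} 1/k^21 ~ 1/(20 · (12n)^20)

Compare to the integral: ∫_{12n}^∞ x^(−21) dx = [−x^(−20)/20]_{12n}^∞ = 1/((21−1)·(12n)^20). Euler-Maclaurin then gives
  Σ_{k>12n} 1/k^21 = ∫_{12n}^∞ dx/x^21 − 1/(2·(12n)^21) + O(1/(12n)^22).
(Equivalently this is ζ(21) − Σ_{k≤12n} 1/k^21.)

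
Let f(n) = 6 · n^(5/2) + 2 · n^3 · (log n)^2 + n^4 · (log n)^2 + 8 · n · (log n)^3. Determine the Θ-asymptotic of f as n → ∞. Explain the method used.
f(n) ∈ Θ(n^4 · (log n)^2)

Compare the terms by growth order. For large n, n^a · (log n)^b dominates n^a' · (log n)^b' iff a > a', or (a = a' and b > b'). Ranking the 4 terms shows the dominant one is n^4 · (log n)^2. Hence f(n) ∈ Θ(n^4 · (log n)^2).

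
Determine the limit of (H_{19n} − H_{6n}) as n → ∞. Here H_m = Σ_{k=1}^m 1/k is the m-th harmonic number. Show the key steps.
lim = ln(19/6)

Euler-Maclaurin gives H_m = ln m + γ + 1/(2m) + O(1/m^2). The γ and O(1/m) terms cancel in the difference:
  H_{19n} − H_{6n} = ln(19n) − ln(6n) + O(1/n) = ln(19/6) + O(1/n).
Hence the limit is ln(19/6).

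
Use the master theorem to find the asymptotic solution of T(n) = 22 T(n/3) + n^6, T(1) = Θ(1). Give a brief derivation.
T(n) = Θ(n^6)

log_3 22 ≈ 2.814. f(n) = n^6 dominates n^(log_3 22) since 6 > 2.814, and the regularity condition a·f(n/b) = 22·(n/3)^6 = (22/729)·n^6 ≤ c·f(n) holds with c = 22/729 ≈ 0.0302 < 1. So this is Case 3: T(n) = Θ(f(n)) = Θ(n^6).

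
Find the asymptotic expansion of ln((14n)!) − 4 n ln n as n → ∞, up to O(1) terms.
ln((14n)!) − 4 n ln n = 10 n ln n + 14(ln 14 − 1) n + (1/2) ln(2π·14n) + O(1/n)

Stirling: ln((14n)!) = 14n ln(14n) − 14n + (1/2) ln(2π·14n) + O(1/n).
Expand 14n ln(14n) = 14n (ln n + ln 14) = 14n ln n + 14n ln 14.
Subtract 4n ln n: leading term is (14 − 4) n ln n = 10 n ln n. The next term is 14n ln 14 − 14n = 14(ln 14 − 1) n. Then the (1/2) ln(2π·14n) correction.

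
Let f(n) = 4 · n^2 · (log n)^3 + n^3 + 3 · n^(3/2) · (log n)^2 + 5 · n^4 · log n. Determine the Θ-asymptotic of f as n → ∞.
f(n) ∈ Θ(n^4 · log n)

Compare the terms by growth order. For large n, n^a · (log n)^b dominates n^a' · (log n)^b' iff a > a', or (a = a' and b > b'). Ranking the 4 terms shows the dominant one is 5 · n^4 · log n. Hence f(n) ∈ Θ(n^4 · log n).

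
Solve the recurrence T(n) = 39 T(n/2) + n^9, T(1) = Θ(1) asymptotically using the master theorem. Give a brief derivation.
T(n) = Θ(n^9)

log_2 39 ≈ 5.285. f(n) = n^9 dominates n^(log_2 39) since 9 > 5.285, and the regularity condition a·f(n/b) = 39·(n/2)^9 = (39/512)·n^9 ≤ c·f(n) holds with c = 39/512 ≈ 0.0762 < 1. So this is Case 3: T(n) = Θ(f(n)) = Θ(n^9).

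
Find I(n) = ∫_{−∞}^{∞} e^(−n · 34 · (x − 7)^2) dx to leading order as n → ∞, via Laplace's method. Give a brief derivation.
I(n) = sqrt(π/(34n))

Here φ(x) = 34 · (x − 7)^2 has its unique minimum at x* = 7 with φ(x*) = 0 and φ''(x*) = 68. Laplace's method gives
  I(n) ~ e^(−n φ(x*)) · sqrt(2π / (n · φ''(x*))) = sqrt(2π / (68n)) = sqrt(π/(34n)).
This is exact: substituting u = (x − 7)·sqrt(34n) gives I(n) = (1/sqrt(34n)) ∫_{−∞}^{∞} e^(−u^2) du = sqrt(π/(34n)).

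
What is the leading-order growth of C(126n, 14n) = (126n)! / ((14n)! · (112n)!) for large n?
C(126n, 14n) ~ (387420489/16777216)^(14n) · sqrt(9/(16π·14n))

Write N = 14n. Apply Stirling to each factorial:
  (9N)! ~ sqrt(2π·9N) · (9N/e)^(9N),
  N! ~ sqrt(2π N) · (N/e)^N,
  (8N)! ~ sqrt(2π·8N) · (8N/e)^(8N).
The exponential factors combine to (9N)^(9N) / (N^N · (8N)^(8N)) = 9^(9N)/8^(8N) = (9^9/8^8)^N = (387420489/16777216)^N.
The square-root prefactors combine to sqrt(2π·9N) / (sqrt(2π N)·sqrt(2π·8N)) = sqrt(9 / (2π·8·N)) = sqrt(9/(16π·14n)).
Substituting N = 14n: C(126n, 14n) ~ (387420489/16777216)^(14n) · sqrt(9/(16π·14n)).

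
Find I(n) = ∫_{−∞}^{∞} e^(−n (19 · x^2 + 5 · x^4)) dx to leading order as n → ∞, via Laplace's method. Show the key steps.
I(n) ~ sqrt(π/(19n))

φ(x) = 19 · x^2 + 5 · x^4 has its unique global minimum at x* = 0 (since φ'(x) = 38x + 20x^3 = 0 only at x = 0 for real x with both coefficients positive, and φ → ∞ as |x| → ∞). At x* = 0, φ(0) = 0 and φ''(0) = 38. Laplace's method then gives
  I(n) ~ sqrt(2π / (n · φ''(0))) · e^(−n φ(0)) = sqrt(2π / (38n)) = sqrt(π/(19n)).
The 5 · x^4 term contributes only at subleading order (an O(1/n) relative correction).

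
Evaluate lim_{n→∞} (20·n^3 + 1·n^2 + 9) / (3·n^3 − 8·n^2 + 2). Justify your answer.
lim = 20/3

For large n the leading n^3 terms dominate both numerator and denominator. Dividing top and bottom by n^3, every other term tends to 0, leaving 20/3.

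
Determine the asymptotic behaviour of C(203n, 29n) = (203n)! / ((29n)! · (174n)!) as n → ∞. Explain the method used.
C(203n, 29n) ~ (823543/46656)^(29n) · sqrt(7/(12π·29n))

Write N = 29n. Apply Stirling to each factorial:
  (7N)! ~ sqrt(2π·7N) · (7N/e)^(7N),
  N! ~ sqrt(2π N) · (N/e)^N,
  (6N)! ~ sqrt(2π·6N) · (6N/e)^(6N).
The exponential factors combine to (7N)^(7N) / (N^N · (6N)^(6N)) = 7^(7N)/6^(6N) = (7^7/6^6)^N = (823543/46656)^N.
The square-root prefactors combine to sqrt(2π·7N) / (sqrt(2π N)·sqrt(2π·6N)) = sqrt(7 / (2π·6·N)) = sqrt(7/(12π·29n)).
Substituting N = 29n: C(203n, 29n) ~ (823543/46656)^(29n) · sqrt(7/(12π·29n)).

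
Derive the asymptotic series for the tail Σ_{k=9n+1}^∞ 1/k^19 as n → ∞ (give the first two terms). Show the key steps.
Σ_{k>9n} 1/k^19 = 1/(18 · (9n)^18) − 1/(2 · (9n)^19) + O(1/(9n)^20)

Compare to the integral: ∫_{9n}^∞ x^(−19) dx = [−x^(−18)/18]_{9n}^∞ = 1/((19−1)·(9n)^18). The Euler-Maclaurin correction adds −f(9n)/2 = −1/(2·(9n)^19). Euler-Maclaurin then gives
  Σ_{k>9n} 1/k^19 = ∫_{9n}^∞ dx/x^19 − 1/(2·(9n)^19) + O(1/(9n)^20).
(Equivalently this is ζ(19) − Σ_{k≤9n} 1/k^19.)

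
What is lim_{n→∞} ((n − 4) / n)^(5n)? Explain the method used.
lim = e^(−20)

Rewrite as (1 − 4/n)^(5n). By the standard limit (1 + x/n)^n → e^x, we have (1 − 4/n)^n → e^(−4), and raising to the 5th power gives e^(−20).
More precisely, ln[(1 − 4/n)^(5n)] = 5n · ln(1 − 4/n) = 5n · (-4/n + O(1/n^2)) = -20 + O(1/n) → -20.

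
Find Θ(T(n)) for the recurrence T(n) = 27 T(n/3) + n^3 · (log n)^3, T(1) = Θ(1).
T(n) = Θ(n^3 · (log n)^4)

Here log_3 27 = 3 and f(n) = n^3 · (log n)^3 = Θ(n^(log_3 27) · (log n)^3). This is the extended Case 2 of the master theorem (f matches the critical exponent up to log factors), giving T(n) = Θ(n^(log_3 27) · (log n)^(3+1)) = Θ(n^3 · (log n)^4).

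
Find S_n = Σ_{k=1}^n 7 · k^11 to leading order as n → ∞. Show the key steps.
S_n ~ 7 · n^12 / 12

By integral comparison (Euler-Maclaurin), Σ_{k=1}^n 7 · k^11 = 7 · ∫_0^n x^11 dx + O(n^11) = 7 · n^12/12 + O(n^11). (Equivalently, Faulhaber's formula gives the same leading term.)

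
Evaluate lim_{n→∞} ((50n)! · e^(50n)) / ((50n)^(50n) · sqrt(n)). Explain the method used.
lim = sqrt(2π·50)

Stirling: (50n)! ~ sqrt(2π·50n) · (50n/e)^(50n). Hence
  (50n)! · e^(50n) / (50n)^(50n) ~ sqrt(2π·50n).
Dividing by sqrt(n): sqrt(2π·50n) / sqrt(n) = sqrt(2π·50) · n^((1−1)/2), so the limit is sqrt(2π·50).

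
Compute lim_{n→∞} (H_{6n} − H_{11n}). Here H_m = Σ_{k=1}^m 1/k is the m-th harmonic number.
lim = ln(6/11)

Euler-Maclaurin gives H_m = ln m + γ + 1/(2m) + O(1/m^2). The γ and O(1/m) terms cancel in the difference:
  H_{6n} − H_{11n} = ln(6n) − ln(11n) + O(1/n) = ln(6/11) + O(1/n).
Hence the limit is ln(6/11).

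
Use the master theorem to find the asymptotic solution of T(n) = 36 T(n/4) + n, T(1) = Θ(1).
T(n) = Θ(n^(log_4 36))

Master theorem: compare f(n) = n to n^(log_4 36) where log_4 36 ≈ 2.585. Since 1 < log_4 36, we have f(n) = O(n^(log_4 36 − ε)) for some ε > 0 — Case 1. Hence T(n) = Θ(n^(log_4 36)).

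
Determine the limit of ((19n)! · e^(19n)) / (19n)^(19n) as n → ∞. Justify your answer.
lim = ∞

Stirling: (19n)! ~ sqrt(2π·19n) · (19n/e)^(19n). Hence
  (19n)! · e^(19n) / (19n)^(19n) ~ sqrt(2π·19n) = sqrt(2π·19) · sqrt(n) → ∞.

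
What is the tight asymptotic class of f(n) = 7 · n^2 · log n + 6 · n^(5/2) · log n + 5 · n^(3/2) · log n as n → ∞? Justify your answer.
f(n) ∈ Θ(n^(5/2) · log n)

Compare the terms by growth order. For large n, n^a · (log n)^b dominates n^a' · (log n)^b' iff a > a', or (a = a' and b > b'). Ranking the 3 terms shows the dominant one is 6 · n^(5/2) · log n. Hence f(n) ∈ Θ(n^(5/2) · log n).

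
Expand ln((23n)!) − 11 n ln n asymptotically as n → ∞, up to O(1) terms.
ln((23n)!) − 11 n ln n = 12 n ln n + 23(ln 23 − 1) n + (1/2) ln(2π·23n) + O(1/n)

Stirling: ln((23n)!) = 23n ln(23n) − 23n + (1/2) ln(2π·23n) + O(1/n).
Expand 23n ln(23n) = 23n (ln n + ln 23) = 23n ln n + 23n ln 23.
Subtract 11n ln n: leading term is (23 − 11) n ln n = 12 n ln n. The next term is 23n ln 23 − 23n = 23(ln 23 − 1) n. Then the (1/2) ln(2π·23n) correction.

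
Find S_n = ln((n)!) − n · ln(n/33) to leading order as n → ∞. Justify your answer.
S_n ~ n · (ln 33 − 1) + O(ln n)

Stirling: ln((n)!) = n ln(n) − n + O(ln n).
  S_n = n ln(n) − n − n ln(n/33) + O(ln n)
      = n ln(n) − n ln n + n ln 33 − n + O(ln n)
      = n ln 33 − n + O(ln n)
      = n (ln 33 − 1) + O(ln n).
Numerically ln(33) − 1 ≈ 2.4965.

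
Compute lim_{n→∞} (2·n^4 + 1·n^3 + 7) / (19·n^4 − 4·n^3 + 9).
lim = 2/19

For large n the leading n^4 terms dominate both numerator and denominator. Dividing top and bottom by n^4, every other term tends to 0, leaving 2/19.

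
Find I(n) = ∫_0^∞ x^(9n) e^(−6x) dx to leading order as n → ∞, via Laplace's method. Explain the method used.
I(n) ~ (sqrt(2π·9n) / 6) · (9n/(6e))^(9n)

Write the integrand as exp(9n ln x − 6x) and set f(x) = 9n ln x − 6x. Then f'(x) = 9n/x − 6 = 0 at x* = 9n/6, and f''(x*) = −9n/x*^2 = −6^2/(9n). Laplace's method (interior maximum) gives
  I(n) ~ e^(f(x*)) · sqrt(2π / |f''(x*)|)
        = exp(9n ln(9n/6) − 9n) · sqrt(2π · 9n / 6^2)
        = (9n/6)^(9n) e^(−9n) · sqrt(2π·9n) / 6
        = (sqrt(2π·9n) / 6) · (9n/(6e))^(9n).
This matches Γ(9n+1)/6^(9n+1) with Stirling applied to Γ.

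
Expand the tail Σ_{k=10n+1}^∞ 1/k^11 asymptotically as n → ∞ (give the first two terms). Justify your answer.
Σ_{k>10n} 1/k^11 = 1/(10 · (10n)^10) − 1/(2 · (10n)^11) + O(1/(10n)^12)

Compare to the integral: ∫_{10n}^∞ x^(−11) dx = [−x^(−10)/10]_{10n}^∞ = 1/((11−1)·(10n)^10). The Euler-Maclaurin correction adds −f(10n)/2 = −1/(2·(10n)^11). Euler-Maclaurin then gives
  Σ_{k>10n} 1/k^11 = ∫_{10n}^∞ dx/x^11 − 1/(2·(10n)^11) + O(1/(10n)^12).
(Equivalently this is ζ(11) − Σ_{k≤10n} 1/k^11.)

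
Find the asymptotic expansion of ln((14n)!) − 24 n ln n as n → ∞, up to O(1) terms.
ln((14n)!) − 24 n ln n = −10 n ln n + 14(ln 14 − 1) n + (1/2) ln(2π·14n) + O(1/n)

Stirling: ln((14n)!) = 14n ln(14n) − 14n + (1/2) ln(2π·14n) + O(1/n).
Expand 14n ln(14n) = 14n (ln n + ln 14) = 14n ln n + 14n ln 14.
Subtract 24n ln n: leading term is (14 − 24) n ln n = −10 n ln n. The next term is 14n ln 14 − 14n = 14(ln 14 − 1) n. Then the (1/2) ln(2π·14n) correction.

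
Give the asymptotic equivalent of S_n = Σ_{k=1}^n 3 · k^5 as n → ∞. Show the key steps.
S_n ~ n^6 / 2

By integral comparison (Euler-Maclaurin), Σ_{k=1}^n 3 · k^5 = 3 · ∫_0^n x^5 dx + O(n^5) = 3 · n^6/6 = n^6 / 2 + O(n^5). (Equivalently, Faulhaber's formula gives the same leading term.)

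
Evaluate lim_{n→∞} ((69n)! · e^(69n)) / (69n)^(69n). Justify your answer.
lim = ∞

Stirling: (69n)! ~ sqrt(2π·69n) · (69n/e)^(69n). Hence
  (69n)! · e^(69n) / (69n)^(69n) ~ sqrt(2π·69n) = sqrt(2π·69) · sqrt(n) → ∞.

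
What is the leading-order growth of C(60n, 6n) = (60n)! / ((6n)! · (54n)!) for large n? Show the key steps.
C(60n, 6n) ~ (10000000000/387420489)^(6n) · sqrt(5/(9π·6n))

Write N = 6n. Apply Stirling to each factorial:
  (10N)! ~ sqrt(2π·10N) · (10N/e)^(10N),
  N! ~ sqrt(2π N) · (N/e)^N,
  (9N)! ~ sqrt(2π·9N) · (9N/e)^(9N).
The exponential factors combine to (10N)^(10N) / (N^N · (9N)^(9N)) = 10^(10N)/9^(9N) = (10^10/9^9)^N = (10000000000/387420489)^N.
The square-root prefactors combine to sqrt(2π·10N) / (sqrt(2π N)·sqrt(2π·9N)) = sqrt(10 / (2π·9·N)) = sqrt(5/(9π·6n)).
Substituting N = 6n: C(60n, 6n) ~ (10000000000/387420489)^(6n) · sqrt(5/(9π·6n)).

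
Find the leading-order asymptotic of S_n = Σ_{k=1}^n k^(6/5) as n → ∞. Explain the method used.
S_n ~ (5/11) · n^(11/5)

Integral comparison: Σ_{k=1}^n k^(6/5) = ∫_0^n x^(6/5) dx + O(n^(6/5)). The integral is n^(1 + 6/5) / (1 + 6/5) = n^((6+5)/5) / ((6+5)/5) = (5/11) · n^(11/5).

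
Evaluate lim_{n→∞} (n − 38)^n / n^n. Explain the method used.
lim = e^(−38)

Rewrite as (1 − 38/n)^(n). By the standard limit (1 + x/n)^n → e^x, we have (1 − 38/n)^n → e^(−38), and raising to the 1st power gives e^(−38).
More precisely, ln[(1 − 38/n)^(n)] = n · ln(1 − 38/n) = n · (-38/n + O(1/n^2)) = -38 + O(1/n) → -38.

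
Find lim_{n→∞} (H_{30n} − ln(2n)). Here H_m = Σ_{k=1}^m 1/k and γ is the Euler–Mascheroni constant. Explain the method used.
lim = ln 15 + γ

By Euler-Maclaurin, H_m = ln m + γ + O(1/m). So
  H_{30n} − ln(2n) = ln(30n) + γ − ln(2n) + O(1/n)
                       = ln(30/2) + γ + O(1/n).
Hence the limit is ln(30/2) + γ (= ln 15).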